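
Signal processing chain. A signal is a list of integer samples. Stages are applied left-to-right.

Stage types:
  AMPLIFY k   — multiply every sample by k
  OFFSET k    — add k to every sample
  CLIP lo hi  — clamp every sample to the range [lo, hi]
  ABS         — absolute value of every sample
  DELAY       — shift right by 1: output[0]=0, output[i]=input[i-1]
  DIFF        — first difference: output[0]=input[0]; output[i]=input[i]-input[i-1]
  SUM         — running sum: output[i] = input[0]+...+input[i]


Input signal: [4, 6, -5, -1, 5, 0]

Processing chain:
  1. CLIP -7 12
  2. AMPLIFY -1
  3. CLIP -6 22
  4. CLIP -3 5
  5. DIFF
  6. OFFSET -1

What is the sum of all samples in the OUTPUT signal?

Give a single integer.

Answer: -6

Derivation:
Input: [4, 6, -5, -1, 5, 0]
Stage 1 (CLIP -7 12): clip(4,-7,12)=4, clip(6,-7,12)=6, clip(-5,-7,12)=-5, clip(-1,-7,12)=-1, clip(5,-7,12)=5, clip(0,-7,12)=0 -> [4, 6, -5, -1, 5, 0]
Stage 2 (AMPLIFY -1): 4*-1=-4, 6*-1=-6, -5*-1=5, -1*-1=1, 5*-1=-5, 0*-1=0 -> [-4, -6, 5, 1, -5, 0]
Stage 3 (CLIP -6 22): clip(-4,-6,22)=-4, clip(-6,-6,22)=-6, clip(5,-6,22)=5, clip(1,-6,22)=1, clip(-5,-6,22)=-5, clip(0,-6,22)=0 -> [-4, -6, 5, 1, -5, 0]
Stage 4 (CLIP -3 5): clip(-4,-3,5)=-3, clip(-6,-3,5)=-3, clip(5,-3,5)=5, clip(1,-3,5)=1, clip(-5,-3,5)=-3, clip(0,-3,5)=0 -> [-3, -3, 5, 1, -3, 0]
Stage 5 (DIFF): s[0]=-3, -3--3=0, 5--3=8, 1-5=-4, -3-1=-4, 0--3=3 -> [-3, 0, 8, -4, -4, 3]
Stage 6 (OFFSET -1): -3+-1=-4, 0+-1=-1, 8+-1=7, -4+-1=-5, -4+-1=-5, 3+-1=2 -> [-4, -1, 7, -5, -5, 2]
Output sum: -6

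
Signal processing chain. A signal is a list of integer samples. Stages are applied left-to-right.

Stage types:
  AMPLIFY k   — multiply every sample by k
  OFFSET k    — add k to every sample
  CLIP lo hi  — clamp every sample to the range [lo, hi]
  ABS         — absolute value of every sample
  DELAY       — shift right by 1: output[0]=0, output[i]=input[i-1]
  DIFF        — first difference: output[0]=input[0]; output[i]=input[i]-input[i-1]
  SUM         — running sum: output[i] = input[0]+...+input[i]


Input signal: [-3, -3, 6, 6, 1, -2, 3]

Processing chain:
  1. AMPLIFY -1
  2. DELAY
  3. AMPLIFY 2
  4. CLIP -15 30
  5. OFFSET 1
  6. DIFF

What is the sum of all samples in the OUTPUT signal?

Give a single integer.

Input: [-3, -3, 6, 6, 1, -2, 3]
Stage 1 (AMPLIFY -1): -3*-1=3, -3*-1=3, 6*-1=-6, 6*-1=-6, 1*-1=-1, -2*-1=2, 3*-1=-3 -> [3, 3, -6, -6, -1, 2, -3]
Stage 2 (DELAY): [0, 3, 3, -6, -6, -1, 2] = [0, 3, 3, -6, -6, -1, 2] -> [0, 3, 3, -6, -6, -1, 2]
Stage 3 (AMPLIFY 2): 0*2=0, 3*2=6, 3*2=6, -6*2=-12, -6*2=-12, -1*2=-2, 2*2=4 -> [0, 6, 6, -12, -12, -2, 4]
Stage 4 (CLIP -15 30): clip(0,-15,30)=0, clip(6,-15,30)=6, clip(6,-15,30)=6, clip(-12,-15,30)=-12, clip(-12,-15,30)=-12, clip(-2,-15,30)=-2, clip(4,-15,30)=4 -> [0, 6, 6, -12, -12, -2, 4]
Stage 5 (OFFSET 1): 0+1=1, 6+1=7, 6+1=7, -12+1=-11, -12+1=-11, -2+1=-1, 4+1=5 -> [1, 7, 7, -11, -11, -1, 5]
Stage 6 (DIFF): s[0]=1, 7-1=6, 7-7=0, -11-7=-18, -11--11=0, -1--11=10, 5--1=6 -> [1, 6, 0, -18, 0, 10, 6]
Output sum: 5

Answer: 5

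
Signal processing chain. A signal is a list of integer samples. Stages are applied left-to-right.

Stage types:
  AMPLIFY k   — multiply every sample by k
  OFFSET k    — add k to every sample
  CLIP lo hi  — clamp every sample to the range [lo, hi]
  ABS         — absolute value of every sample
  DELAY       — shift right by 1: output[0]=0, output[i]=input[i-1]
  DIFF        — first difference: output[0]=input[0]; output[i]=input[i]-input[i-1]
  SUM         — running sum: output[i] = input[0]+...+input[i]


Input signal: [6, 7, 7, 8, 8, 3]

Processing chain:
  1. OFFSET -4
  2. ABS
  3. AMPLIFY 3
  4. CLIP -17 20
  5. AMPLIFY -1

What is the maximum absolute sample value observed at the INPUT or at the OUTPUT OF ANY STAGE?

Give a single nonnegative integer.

Answer: 12

Derivation:
Input: [6, 7, 7, 8, 8, 3] (max |s|=8)
Stage 1 (OFFSET -4): 6+-4=2, 7+-4=3, 7+-4=3, 8+-4=4, 8+-4=4, 3+-4=-1 -> [2, 3, 3, 4, 4, -1] (max |s|=4)
Stage 2 (ABS): |2|=2, |3|=3, |3|=3, |4|=4, |4|=4, |-1|=1 -> [2, 3, 3, 4, 4, 1] (max |s|=4)
Stage 3 (AMPLIFY 3): 2*3=6, 3*3=9, 3*3=9, 4*3=12, 4*3=12, 1*3=3 -> [6, 9, 9, 12, 12, 3] (max |s|=12)
Stage 4 (CLIP -17 20): clip(6,-17,20)=6, clip(9,-17,20)=9, clip(9,-17,20)=9, clip(12,-17,20)=12, clip(12,-17,20)=12, clip(3,-17,20)=3 -> [6, 9, 9, 12, 12, 3] (max |s|=12)
Stage 5 (AMPLIFY -1): 6*-1=-6, 9*-1=-9, 9*-1=-9, 12*-1=-12, 12*-1=-12, 3*-1=-3 -> [-6, -9, -9, -12, -12, -3] (max |s|=12)
Overall max amplitude: 12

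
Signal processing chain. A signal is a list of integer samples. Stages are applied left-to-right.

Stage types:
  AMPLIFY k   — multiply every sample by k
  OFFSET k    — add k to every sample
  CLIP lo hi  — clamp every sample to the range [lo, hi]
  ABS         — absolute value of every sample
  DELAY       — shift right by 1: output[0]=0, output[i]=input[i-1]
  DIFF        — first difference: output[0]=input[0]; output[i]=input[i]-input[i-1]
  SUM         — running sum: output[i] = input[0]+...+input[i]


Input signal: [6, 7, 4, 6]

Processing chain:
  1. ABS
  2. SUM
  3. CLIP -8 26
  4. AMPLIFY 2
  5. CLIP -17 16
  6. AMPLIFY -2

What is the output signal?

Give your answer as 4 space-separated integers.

Input: [6, 7, 4, 6]
Stage 1 (ABS): |6|=6, |7|=7, |4|=4, |6|=6 -> [6, 7, 4, 6]
Stage 2 (SUM): sum[0..0]=6, sum[0..1]=13, sum[0..2]=17, sum[0..3]=23 -> [6, 13, 17, 23]
Stage 3 (CLIP -8 26): clip(6,-8,26)=6, clip(13,-8,26)=13, clip(17,-8,26)=17, clip(23,-8,26)=23 -> [6, 13, 17, 23]
Stage 4 (AMPLIFY 2): 6*2=12, 13*2=26, 17*2=34, 23*2=46 -> [12, 26, 34, 46]
Stage 5 (CLIP -17 16): clip(12,-17,16)=12, clip(26,-17,16)=16, clip(34,-17,16)=16, clip(46,-17,16)=16 -> [12, 16, 16, 16]
Stage 6 (AMPLIFY -2): 12*-2=-24, 16*-2=-32, 16*-2=-32, 16*-2=-32 -> [-24, -32, -32, -32]

Answer: -24 -32 -32 -32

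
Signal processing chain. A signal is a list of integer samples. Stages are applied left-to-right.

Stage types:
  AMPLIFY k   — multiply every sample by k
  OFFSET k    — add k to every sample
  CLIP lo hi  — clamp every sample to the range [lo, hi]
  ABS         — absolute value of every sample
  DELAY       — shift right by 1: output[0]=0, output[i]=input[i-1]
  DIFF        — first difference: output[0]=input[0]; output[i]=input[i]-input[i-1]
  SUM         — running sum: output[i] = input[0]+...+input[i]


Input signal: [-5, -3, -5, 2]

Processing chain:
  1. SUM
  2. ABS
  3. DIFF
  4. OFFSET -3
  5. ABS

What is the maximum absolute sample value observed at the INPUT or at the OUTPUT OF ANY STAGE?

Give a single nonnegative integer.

Input: [-5, -3, -5, 2] (max |s|=5)
Stage 1 (SUM): sum[0..0]=-5, sum[0..1]=-8, sum[0..2]=-13, sum[0..3]=-11 -> [-5, -8, -13, -11] (max |s|=13)
Stage 2 (ABS): |-5|=5, |-8|=8, |-13|=13, |-11|=11 -> [5, 8, 13, 11] (max |s|=13)
Stage 3 (DIFF): s[0]=5, 8-5=3, 13-8=5, 11-13=-2 -> [5, 3, 5, -2] (max |s|=5)
Stage 4 (OFFSET -3): 5+-3=2, 3+-3=0, 5+-3=2, -2+-3=-5 -> [2, 0, 2, -5] (max |s|=5)
Stage 5 (ABS): |2|=2, |0|=0, |2|=2, |-5|=5 -> [2, 0, 2, 5] (max |s|=5)
Overall max amplitude: 13

Answer: 13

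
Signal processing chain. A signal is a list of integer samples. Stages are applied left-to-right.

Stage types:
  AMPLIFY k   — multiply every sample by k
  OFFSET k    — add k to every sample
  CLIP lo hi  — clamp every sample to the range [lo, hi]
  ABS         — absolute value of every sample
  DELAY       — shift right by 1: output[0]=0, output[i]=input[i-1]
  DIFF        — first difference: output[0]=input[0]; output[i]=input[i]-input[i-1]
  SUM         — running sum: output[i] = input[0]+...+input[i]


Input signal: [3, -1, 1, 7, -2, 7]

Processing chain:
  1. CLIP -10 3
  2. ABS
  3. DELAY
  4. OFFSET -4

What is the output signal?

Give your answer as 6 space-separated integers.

Input: [3, -1, 1, 7, -2, 7]
Stage 1 (CLIP -10 3): clip(3,-10,3)=3, clip(-1,-10,3)=-1, clip(1,-10,3)=1, clip(7,-10,3)=3, clip(-2,-10,3)=-2, clip(7,-10,3)=3 -> [3, -1, 1, 3, -2, 3]
Stage 2 (ABS): |3|=3, |-1|=1, |1|=1, |3|=3, |-2|=2, |3|=3 -> [3, 1, 1, 3, 2, 3]
Stage 3 (DELAY): [0, 3, 1, 1, 3, 2] = [0, 3, 1, 1, 3, 2] -> [0, 3, 1, 1, 3, 2]
Stage 4 (OFFSET -4): 0+-4=-4, 3+-4=-1, 1+-4=-3, 1+-4=-3, 3+-4=-1, 2+-4=-2 -> [-4, -1, -3, -3, -1, -2]

Answer: -4 -1 -3 -3 -1 -2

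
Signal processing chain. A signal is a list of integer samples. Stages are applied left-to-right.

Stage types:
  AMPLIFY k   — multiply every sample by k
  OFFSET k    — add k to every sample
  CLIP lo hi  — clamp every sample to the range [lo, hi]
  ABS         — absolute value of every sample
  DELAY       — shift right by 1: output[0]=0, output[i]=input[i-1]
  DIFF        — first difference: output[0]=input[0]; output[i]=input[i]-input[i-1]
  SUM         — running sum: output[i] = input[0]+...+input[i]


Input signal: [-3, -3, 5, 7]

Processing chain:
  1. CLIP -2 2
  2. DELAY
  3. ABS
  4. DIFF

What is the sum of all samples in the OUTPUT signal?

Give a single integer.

Input: [-3, -3, 5, 7]
Stage 1 (CLIP -2 2): clip(-3,-2,2)=-2, clip(-3,-2,2)=-2, clip(5,-2,2)=2, clip(7,-2,2)=2 -> [-2, -2, 2, 2]
Stage 2 (DELAY): [0, -2, -2, 2] = [0, -2, -2, 2] -> [0, -2, -2, 2]
Stage 3 (ABS): |0|=0, |-2|=2, |-2|=2, |2|=2 -> [0, 2, 2, 2]
Stage 4 (DIFF): s[0]=0, 2-0=2, 2-2=0, 2-2=0 -> [0, 2, 0, 0]
Output sum: 2

Answer: 2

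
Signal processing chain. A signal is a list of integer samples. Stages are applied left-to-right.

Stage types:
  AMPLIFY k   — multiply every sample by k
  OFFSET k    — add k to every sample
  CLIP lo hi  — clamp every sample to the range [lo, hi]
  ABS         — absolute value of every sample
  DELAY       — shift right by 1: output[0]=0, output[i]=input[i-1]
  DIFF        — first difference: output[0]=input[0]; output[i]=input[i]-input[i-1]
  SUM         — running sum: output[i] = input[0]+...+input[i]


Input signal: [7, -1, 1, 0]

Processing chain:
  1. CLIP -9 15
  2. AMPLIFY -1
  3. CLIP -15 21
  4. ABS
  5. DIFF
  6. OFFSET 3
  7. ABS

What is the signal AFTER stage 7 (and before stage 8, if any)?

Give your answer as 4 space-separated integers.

Input: [7, -1, 1, 0]
Stage 1 (CLIP -9 15): clip(7,-9,15)=7, clip(-1,-9,15)=-1, clip(1,-9,15)=1, clip(0,-9,15)=0 -> [7, -1, 1, 0]
Stage 2 (AMPLIFY -1): 7*-1=-7, -1*-1=1, 1*-1=-1, 0*-1=0 -> [-7, 1, -1, 0]
Stage 3 (CLIP -15 21): clip(-7,-15,21)=-7, clip(1,-15,21)=1, clip(-1,-15,21)=-1, clip(0,-15,21)=0 -> [-7, 1, -1, 0]
Stage 4 (ABS): |-7|=7, |1|=1, |-1|=1, |0|=0 -> [7, 1, 1, 0]
Stage 5 (DIFF): s[0]=7, 1-7=-6, 1-1=0, 0-1=-1 -> [7, -6, 0, -1]
Stage 6 (OFFSET 3): 7+3=10, -6+3=-3, 0+3=3, -1+3=2 -> [10, -3, 3, 2]
Stage 7 (ABS): |10|=10, |-3|=3, |3|=3, |2|=2 -> [10, 3, 3, 2]

Answer: 10 3 3 2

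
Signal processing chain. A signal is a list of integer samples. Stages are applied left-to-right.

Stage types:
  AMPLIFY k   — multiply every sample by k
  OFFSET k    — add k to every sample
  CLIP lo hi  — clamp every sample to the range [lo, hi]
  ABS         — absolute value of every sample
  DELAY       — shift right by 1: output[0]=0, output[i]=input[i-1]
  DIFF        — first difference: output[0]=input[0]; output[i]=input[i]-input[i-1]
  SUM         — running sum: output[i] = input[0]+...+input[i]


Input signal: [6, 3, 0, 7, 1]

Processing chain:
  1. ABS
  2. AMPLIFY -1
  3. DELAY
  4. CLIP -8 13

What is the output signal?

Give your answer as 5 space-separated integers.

Answer: 0 -6 -3 0 -7

Derivation:
Input: [6, 3, 0, 7, 1]
Stage 1 (ABS): |6|=6, |3|=3, |0|=0, |7|=7, |1|=1 -> [6, 3, 0, 7, 1]
Stage 2 (AMPLIFY -1): 6*-1=-6, 3*-1=-3, 0*-1=0, 7*-1=-7, 1*-1=-1 -> [-6, -3, 0, -7, -1]
Stage 3 (DELAY): [0, -6, -3, 0, -7] = [0, -6, -3, 0, -7] -> [0, -6, -3, 0, -7]
Stage 4 (CLIP -8 13): clip(0,-8,13)=0, clip(-6,-8,13)=-6, clip(-3,-8,13)=-3, clip(0,-8,13)=0, clip(-7,-8,13)=-7 -> [0, -6, -3, 0, -7]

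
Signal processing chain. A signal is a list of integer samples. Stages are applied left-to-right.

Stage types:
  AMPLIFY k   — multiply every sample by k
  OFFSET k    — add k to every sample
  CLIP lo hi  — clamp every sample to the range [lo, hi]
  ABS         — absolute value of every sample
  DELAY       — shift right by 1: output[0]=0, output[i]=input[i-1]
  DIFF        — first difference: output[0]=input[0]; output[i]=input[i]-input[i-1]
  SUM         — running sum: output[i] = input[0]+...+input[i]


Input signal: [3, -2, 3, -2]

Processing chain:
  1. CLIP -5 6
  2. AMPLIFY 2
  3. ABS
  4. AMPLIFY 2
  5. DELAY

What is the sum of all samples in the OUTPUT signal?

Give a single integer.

Input: [3, -2, 3, -2]
Stage 1 (CLIP -5 6): clip(3,-5,6)=3, clip(-2,-5,6)=-2, clip(3,-5,6)=3, clip(-2,-5,6)=-2 -> [3, -2, 3, -2]
Stage 2 (AMPLIFY 2): 3*2=6, -2*2=-4, 3*2=6, -2*2=-4 -> [6, -4, 6, -4]
Stage 3 (ABS): |6|=6, |-4|=4, |6|=6, |-4|=4 -> [6, 4, 6, 4]
Stage 4 (AMPLIFY 2): 6*2=12, 4*2=8, 6*2=12, 4*2=8 -> [12, 8, 12, 8]
Stage 5 (DELAY): [0, 12, 8, 12] = [0, 12, 8, 12] -> [0, 12, 8, 12]
Output sum: 32

Answer: 32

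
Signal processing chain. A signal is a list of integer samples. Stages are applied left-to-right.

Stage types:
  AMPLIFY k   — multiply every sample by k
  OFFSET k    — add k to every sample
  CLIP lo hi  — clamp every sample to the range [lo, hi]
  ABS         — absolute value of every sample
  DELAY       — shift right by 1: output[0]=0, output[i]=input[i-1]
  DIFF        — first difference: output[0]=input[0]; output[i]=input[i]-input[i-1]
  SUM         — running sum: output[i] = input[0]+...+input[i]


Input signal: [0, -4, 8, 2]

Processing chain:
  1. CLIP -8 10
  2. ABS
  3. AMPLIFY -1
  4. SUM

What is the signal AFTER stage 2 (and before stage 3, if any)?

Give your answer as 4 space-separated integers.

Answer: 0 4 8 2

Derivation:
Input: [0, -4, 8, 2]
Stage 1 (CLIP -8 10): clip(0,-8,10)=0, clip(-4,-8,10)=-4, clip(8,-8,10)=8, clip(2,-8,10)=2 -> [0, -4, 8, 2]
Stage 2 (ABS): |0|=0, |-4|=4, |8|=8, |2|=2 -> [0, 4, 8, 2]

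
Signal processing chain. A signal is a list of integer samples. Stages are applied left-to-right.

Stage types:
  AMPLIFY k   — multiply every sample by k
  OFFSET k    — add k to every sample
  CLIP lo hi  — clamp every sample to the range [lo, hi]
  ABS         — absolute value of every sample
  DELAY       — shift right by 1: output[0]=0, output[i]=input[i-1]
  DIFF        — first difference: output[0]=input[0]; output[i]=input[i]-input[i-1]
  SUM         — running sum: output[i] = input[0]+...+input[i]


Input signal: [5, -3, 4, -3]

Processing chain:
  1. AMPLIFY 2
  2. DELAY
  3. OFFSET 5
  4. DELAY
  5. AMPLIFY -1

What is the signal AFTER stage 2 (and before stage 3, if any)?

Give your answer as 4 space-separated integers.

Input: [5, -3, 4, -3]
Stage 1 (AMPLIFY 2): 5*2=10, -3*2=-6, 4*2=8, -3*2=-6 -> [10, -6, 8, -6]
Stage 2 (DELAY): [0, 10, -6, 8] = [0, 10, -6, 8] -> [0, 10, -6, 8]

Answer: 0 10 -6 8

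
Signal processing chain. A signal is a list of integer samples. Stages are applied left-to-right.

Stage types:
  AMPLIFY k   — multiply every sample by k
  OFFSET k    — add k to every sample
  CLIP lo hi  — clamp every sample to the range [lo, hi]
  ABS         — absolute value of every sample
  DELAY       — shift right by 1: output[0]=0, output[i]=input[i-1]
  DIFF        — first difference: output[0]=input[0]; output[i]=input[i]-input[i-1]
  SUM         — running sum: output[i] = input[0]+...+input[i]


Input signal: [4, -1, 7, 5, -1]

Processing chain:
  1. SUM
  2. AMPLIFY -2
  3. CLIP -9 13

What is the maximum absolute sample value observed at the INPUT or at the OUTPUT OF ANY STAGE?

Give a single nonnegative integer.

Answer: 30

Derivation:
Input: [4, -1, 7, 5, -1] (max |s|=7)
Stage 1 (SUM): sum[0..0]=4, sum[0..1]=3, sum[0..2]=10, sum[0..3]=15, sum[0..4]=14 -> [4, 3, 10, 15, 14] (max |s|=15)
Stage 2 (AMPLIFY -2): 4*-2=-8, 3*-2=-6, 10*-2=-20, 15*-2=-30, 14*-2=-28 -> [-8, -6, -20, -30, -28] (max |s|=30)
Stage 3 (CLIP -9 13): clip(-8,-9,13)=-8, clip(-6,-9,13)=-6, clip(-20,-9,13)=-9, clip(-30,-9,13)=-9, clip(-28,-9,13)=-9 -> [-8, -6, -9, -9, -9] (max |s|=9)
Overall max amplitude: 30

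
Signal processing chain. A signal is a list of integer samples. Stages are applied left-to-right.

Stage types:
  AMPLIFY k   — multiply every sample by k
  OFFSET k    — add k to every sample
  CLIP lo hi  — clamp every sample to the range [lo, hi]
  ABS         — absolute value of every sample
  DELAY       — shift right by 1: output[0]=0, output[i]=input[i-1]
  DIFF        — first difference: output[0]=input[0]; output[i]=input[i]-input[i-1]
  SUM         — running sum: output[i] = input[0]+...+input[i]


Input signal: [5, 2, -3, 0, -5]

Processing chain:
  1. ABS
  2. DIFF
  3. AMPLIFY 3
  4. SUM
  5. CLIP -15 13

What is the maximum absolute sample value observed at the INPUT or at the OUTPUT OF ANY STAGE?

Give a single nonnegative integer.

Input: [5, 2, -3, 0, -5] (max |s|=5)
Stage 1 (ABS): |5|=5, |2|=2, |-3|=3, |0|=0, |-5|=5 -> [5, 2, 3, 0, 5] (max |s|=5)
Stage 2 (DIFF): s[0]=5, 2-5=-3, 3-2=1, 0-3=-3, 5-0=5 -> [5, -3, 1, -3, 5] (max |s|=5)
Stage 3 (AMPLIFY 3): 5*3=15, -3*3=-9, 1*3=3, -3*3=-9, 5*3=15 -> [15, -9, 3, -9, 15] (max |s|=15)
Stage 4 (SUM): sum[0..0]=15, sum[0..1]=6, sum[0..2]=9, sum[0..3]=0, sum[0..4]=15 -> [15, 6, 9, 0, 15] (max |s|=15)
Stage 5 (CLIP -15 13): clip(15,-15,13)=13, clip(6,-15,13)=6, clip(9,-15,13)=9, clip(0,-15,13)=0, clip(15,-15,13)=13 -> [13, 6, 9, 0, 13] (max |s|=13)
Overall max amplitude: 15

Answer: 15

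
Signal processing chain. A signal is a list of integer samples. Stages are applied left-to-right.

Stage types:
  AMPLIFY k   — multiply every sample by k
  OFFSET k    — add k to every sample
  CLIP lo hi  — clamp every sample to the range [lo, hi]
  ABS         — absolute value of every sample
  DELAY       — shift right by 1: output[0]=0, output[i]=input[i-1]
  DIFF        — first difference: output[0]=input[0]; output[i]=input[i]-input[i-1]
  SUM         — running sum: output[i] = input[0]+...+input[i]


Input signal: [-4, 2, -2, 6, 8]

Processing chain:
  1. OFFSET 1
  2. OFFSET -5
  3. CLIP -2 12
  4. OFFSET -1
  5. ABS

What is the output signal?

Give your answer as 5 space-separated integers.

Input: [-4, 2, -2, 6, 8]
Stage 1 (OFFSET 1): -4+1=-3, 2+1=3, -2+1=-1, 6+1=7, 8+1=9 -> [-3, 3, -1, 7, 9]
Stage 2 (OFFSET -5): -3+-5=-8, 3+-5=-2, -1+-5=-6, 7+-5=2, 9+-5=4 -> [-8, -2, -6, 2, 4]
Stage 3 (CLIP -2 12): clip(-8,-2,12)=-2, clip(-2,-2,12)=-2, clip(-6,-2,12)=-2, clip(2,-2,12)=2, clip(4,-2,12)=4 -> [-2, -2, -2, 2, 4]
Stage 4 (OFFSET -1): -2+-1=-3, -2+-1=-3, -2+-1=-3, 2+-1=1, 4+-1=3 -> [-3, -3, -3, 1, 3]
Stage 5 (ABS): |-3|=3, |-3|=3, |-3|=3, |1|=1, |3|=3 -> [3, 3, 3, 1, 3]

Answer: 3 3 3 1 3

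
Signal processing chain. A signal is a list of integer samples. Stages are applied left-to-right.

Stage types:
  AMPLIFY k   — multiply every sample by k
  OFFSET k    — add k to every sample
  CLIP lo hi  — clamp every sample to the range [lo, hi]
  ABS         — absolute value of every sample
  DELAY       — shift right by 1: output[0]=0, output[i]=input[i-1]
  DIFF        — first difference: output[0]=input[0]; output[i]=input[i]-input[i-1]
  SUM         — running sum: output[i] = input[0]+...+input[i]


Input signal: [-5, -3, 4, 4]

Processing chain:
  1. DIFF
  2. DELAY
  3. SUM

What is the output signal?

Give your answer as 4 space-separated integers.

Input: [-5, -3, 4, 4]
Stage 1 (DIFF): s[0]=-5, -3--5=2, 4--3=7, 4-4=0 -> [-5, 2, 7, 0]
Stage 2 (DELAY): [0, -5, 2, 7] = [0, -5, 2, 7] -> [0, -5, 2, 7]
Stage 3 (SUM): sum[0..0]=0, sum[0..1]=-5, sum[0..2]=-3, sum[0..3]=4 -> [0, -5, -3, 4]

Answer: 0 -5 -3 4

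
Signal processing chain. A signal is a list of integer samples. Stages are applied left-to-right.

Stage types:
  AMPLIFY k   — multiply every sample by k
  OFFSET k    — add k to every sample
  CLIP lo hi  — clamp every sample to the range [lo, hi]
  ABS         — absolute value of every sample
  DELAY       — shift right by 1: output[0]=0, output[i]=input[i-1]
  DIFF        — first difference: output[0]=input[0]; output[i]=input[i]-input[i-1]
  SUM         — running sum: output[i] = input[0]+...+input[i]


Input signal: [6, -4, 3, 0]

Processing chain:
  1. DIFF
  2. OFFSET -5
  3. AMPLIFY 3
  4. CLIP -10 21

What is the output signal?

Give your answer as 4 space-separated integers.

Input: [6, -4, 3, 0]
Stage 1 (DIFF): s[0]=6, -4-6=-10, 3--4=7, 0-3=-3 -> [6, -10, 7, -3]
Stage 2 (OFFSET -5): 6+-5=1, -10+-5=-15, 7+-5=2, -3+-5=-8 -> [1, -15, 2, -8]
Stage 3 (AMPLIFY 3): 1*3=3, -15*3=-45, 2*3=6, -8*3=-24 -> [3, -45, 6, -24]
Stage 4 (CLIP -10 21): clip(3,-10,21)=3, clip(-45,-10,21)=-10, clip(6,-10,21)=6, clip(-24,-10,21)=-10 -> [3, -10, 6, -10]

Answer: 3 -10 6 -10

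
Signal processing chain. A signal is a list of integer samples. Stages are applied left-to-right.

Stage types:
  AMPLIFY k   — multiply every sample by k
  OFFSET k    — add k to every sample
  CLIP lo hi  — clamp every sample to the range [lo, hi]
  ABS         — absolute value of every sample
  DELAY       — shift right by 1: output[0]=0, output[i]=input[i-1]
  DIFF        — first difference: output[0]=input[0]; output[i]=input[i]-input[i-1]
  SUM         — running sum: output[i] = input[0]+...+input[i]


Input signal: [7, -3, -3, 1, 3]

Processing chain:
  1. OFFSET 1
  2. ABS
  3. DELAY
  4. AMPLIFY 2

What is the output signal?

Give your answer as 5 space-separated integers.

Answer: 0 16 4 4 4

Derivation:
Input: [7, -3, -3, 1, 3]
Stage 1 (OFFSET 1): 7+1=8, -3+1=-2, -3+1=-2, 1+1=2, 3+1=4 -> [8, -2, -2, 2, 4]
Stage 2 (ABS): |8|=8, |-2|=2, |-2|=2, |2|=2, |4|=4 -> [8, 2, 2, 2, 4]
Stage 3 (DELAY): [0, 8, 2, 2, 2] = [0, 8, 2, 2, 2] -> [0, 8, 2, 2, 2]
Stage 4 (AMPLIFY 2): 0*2=0, 8*2=16, 2*2=4, 2*2=4, 2*2=4 -> [0, 16, 4, 4, 4]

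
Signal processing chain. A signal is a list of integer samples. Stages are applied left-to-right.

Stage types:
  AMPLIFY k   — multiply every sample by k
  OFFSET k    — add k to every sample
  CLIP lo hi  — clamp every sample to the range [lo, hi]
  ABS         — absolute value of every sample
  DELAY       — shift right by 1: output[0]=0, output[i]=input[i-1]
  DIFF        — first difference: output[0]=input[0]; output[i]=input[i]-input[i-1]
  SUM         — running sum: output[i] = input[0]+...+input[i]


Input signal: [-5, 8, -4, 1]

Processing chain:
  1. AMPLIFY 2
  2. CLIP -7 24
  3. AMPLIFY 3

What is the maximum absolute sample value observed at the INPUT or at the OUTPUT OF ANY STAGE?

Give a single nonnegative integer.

Answer: 48

Derivation:
Input: [-5, 8, -4, 1] (max |s|=8)
Stage 1 (AMPLIFY 2): -5*2=-10, 8*2=16, -4*2=-8, 1*2=2 -> [-10, 16, -8, 2] (max |s|=16)
Stage 2 (CLIP -7 24): clip(-10,-7,24)=-7, clip(16,-7,24)=16, clip(-8,-7,24)=-7, clip(2,-7,24)=2 -> [-7, 16, -7, 2] (max |s|=16)
Stage 3 (AMPLIFY 3): -7*3=-21, 16*3=48, -7*3=-21, 2*3=6 -> [-21, 48, -21, 6] (max |s|=48)
Overall max amplitude: 48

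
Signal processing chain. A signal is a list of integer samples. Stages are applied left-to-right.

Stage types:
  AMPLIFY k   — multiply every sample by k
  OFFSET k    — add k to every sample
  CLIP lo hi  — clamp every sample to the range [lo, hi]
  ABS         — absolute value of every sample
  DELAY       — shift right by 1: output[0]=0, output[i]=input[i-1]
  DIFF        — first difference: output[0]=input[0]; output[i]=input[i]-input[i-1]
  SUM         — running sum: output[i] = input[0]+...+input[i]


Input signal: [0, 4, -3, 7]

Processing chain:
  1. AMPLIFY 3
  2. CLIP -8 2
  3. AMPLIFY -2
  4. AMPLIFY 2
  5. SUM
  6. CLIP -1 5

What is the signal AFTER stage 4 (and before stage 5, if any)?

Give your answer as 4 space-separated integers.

Input: [0, 4, -3, 7]
Stage 1 (AMPLIFY 3): 0*3=0, 4*3=12, -3*3=-9, 7*3=21 -> [0, 12, -9, 21]
Stage 2 (CLIP -8 2): clip(0,-8,2)=0, clip(12,-8,2)=2, clip(-9,-8,2)=-8, clip(21,-8,2)=2 -> [0, 2, -8, 2]
Stage 3 (AMPLIFY -2): 0*-2=0, 2*-2=-4, -8*-2=16, 2*-2=-4 -> [0, -4, 16, -4]
Stage 4 (AMPLIFY 2): 0*2=0, -4*2=-8, 16*2=32, -4*2=-8 -> [0, -8, 32, -8]

Answer: 0 -8 32 -8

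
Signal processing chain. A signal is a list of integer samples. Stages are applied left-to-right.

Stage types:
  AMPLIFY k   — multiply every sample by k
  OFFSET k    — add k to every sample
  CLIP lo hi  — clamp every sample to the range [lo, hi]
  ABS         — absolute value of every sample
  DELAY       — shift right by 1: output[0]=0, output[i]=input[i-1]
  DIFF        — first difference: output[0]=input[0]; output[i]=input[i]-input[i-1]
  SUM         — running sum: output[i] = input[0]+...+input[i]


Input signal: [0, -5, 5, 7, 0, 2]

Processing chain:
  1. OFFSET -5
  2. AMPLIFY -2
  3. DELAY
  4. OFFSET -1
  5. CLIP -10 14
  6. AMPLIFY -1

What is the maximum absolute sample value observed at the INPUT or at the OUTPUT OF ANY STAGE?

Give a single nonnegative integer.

Answer: 20

Derivation:
Input: [0, -5, 5, 7, 0, 2] (max |s|=7)
Stage 1 (OFFSET -5): 0+-5=-5, -5+-5=-10, 5+-5=0, 7+-5=2, 0+-5=-5, 2+-5=-3 -> [-5, -10, 0, 2, -5, -3] (max |s|=10)
Stage 2 (AMPLIFY -2): -5*-2=10, -10*-2=20, 0*-2=0, 2*-2=-4, -5*-2=10, -3*-2=6 -> [10, 20, 0, -4, 10, 6] (max |s|=20)
Stage 3 (DELAY): [0, 10, 20, 0, -4, 10] = [0, 10, 20, 0, -4, 10] -> [0, 10, 20, 0, -4, 10] (max |s|=20)
Stage 4 (OFFSET -1): 0+-1=-1, 10+-1=9, 20+-1=19, 0+-1=-1, -4+-1=-5, 10+-1=9 -> [-1, 9, 19, -1, -5, 9] (max |s|=19)
Stage 5 (CLIP -10 14): clip(-1,-10,14)=-1, clip(9,-10,14)=9, clip(19,-10,14)=14, clip(-1,-10,14)=-1, clip(-5,-10,14)=-5, clip(9,-10,14)=9 -> [-1, 9, 14, -1, -5, 9] (max |s|=14)
Stage 6 (AMPLIFY -1): -1*-1=1, 9*-1=-9, 14*-1=-14, -1*-1=1, -5*-1=5, 9*-1=-9 -> [1, -9, -14, 1, 5, -9] (max |s|=14)
Overall max amplitude: 20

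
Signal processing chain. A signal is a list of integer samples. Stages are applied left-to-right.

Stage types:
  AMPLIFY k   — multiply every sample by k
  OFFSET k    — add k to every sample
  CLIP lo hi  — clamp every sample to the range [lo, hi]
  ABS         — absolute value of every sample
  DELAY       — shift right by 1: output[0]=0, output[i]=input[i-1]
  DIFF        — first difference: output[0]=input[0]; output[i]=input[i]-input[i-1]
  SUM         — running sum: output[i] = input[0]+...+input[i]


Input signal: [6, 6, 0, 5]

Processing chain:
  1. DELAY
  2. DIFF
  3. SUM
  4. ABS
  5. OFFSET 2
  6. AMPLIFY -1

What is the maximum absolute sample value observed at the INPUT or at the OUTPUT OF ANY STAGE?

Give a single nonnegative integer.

Input: [6, 6, 0, 5] (max |s|=6)
Stage 1 (DELAY): [0, 6, 6, 0] = [0, 6, 6, 0] -> [0, 6, 6, 0] (max |s|=6)
Stage 2 (DIFF): s[0]=0, 6-0=6, 6-6=0, 0-6=-6 -> [0, 6, 0, -6] (max |s|=6)
Stage 3 (SUM): sum[0..0]=0, sum[0..1]=6, sum[0..2]=6, sum[0..3]=0 -> [0, 6, 6, 0] (max |s|=6)
Stage 4 (ABS): |0|=0, |6|=6, |6|=6, |0|=0 -> [0, 6, 6, 0] (max |s|=6)
Stage 5 (OFFSET 2): 0+2=2, 6+2=8, 6+2=8, 0+2=2 -> [2, 8, 8, 2] (max |s|=8)
Stage 6 (AMPLIFY -1): 2*-1=-2, 8*-1=-8, 8*-1=-8, 2*-1=-2 -> [-2, -8, -8, -2] (max |s|=8)
Overall max amplitude: 8

Answer: 8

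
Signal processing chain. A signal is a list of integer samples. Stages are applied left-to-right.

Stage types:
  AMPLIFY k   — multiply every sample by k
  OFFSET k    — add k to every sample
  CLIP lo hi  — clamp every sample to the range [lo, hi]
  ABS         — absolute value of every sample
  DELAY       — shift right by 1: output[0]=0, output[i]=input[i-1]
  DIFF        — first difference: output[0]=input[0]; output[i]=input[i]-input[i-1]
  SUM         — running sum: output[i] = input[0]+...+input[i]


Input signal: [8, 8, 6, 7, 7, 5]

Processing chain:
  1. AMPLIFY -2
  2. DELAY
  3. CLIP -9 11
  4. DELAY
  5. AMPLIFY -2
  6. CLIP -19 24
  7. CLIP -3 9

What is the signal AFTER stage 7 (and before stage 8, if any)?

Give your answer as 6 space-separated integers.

Answer: 0 0 9 9 9 9

Derivation:
Input: [8, 8, 6, 7, 7, 5]
Stage 1 (AMPLIFY -2): 8*-2=-16, 8*-2=-16, 6*-2=-12, 7*-2=-14, 7*-2=-14, 5*-2=-10 -> [-16, -16, -12, -14, -14, -10]
Stage 2 (DELAY): [0, -16, -16, -12, -14, -14] = [0, -16, -16, -12, -14, -14] -> [0, -16, -16, -12, -14, -14]
Stage 3 (CLIP -9 11): clip(0,-9,11)=0, clip(-16,-9,11)=-9, clip(-16,-9,11)=-9, clip(-12,-9,11)=-9, clip(-14,-9,11)=-9, clip(-14,-9,11)=-9 -> [0, -9, -9, -9, -9, -9]
Stage 4 (DELAY): [0, 0, -9, -9, -9, -9] = [0, 0, -9, -9, -9, -9] -> [0, 0, -9, -9, -9, -9]
Stage 5 (AMPLIFY -2): 0*-2=0, 0*-2=0, -9*-2=18, -9*-2=18, -9*-2=18, -9*-2=18 -> [0, 0, 18, 18, 18, 18]
Stage 6 (CLIP -19 24): clip(0,-19,24)=0, clip(0,-19,24)=0, clip(18,-19,24)=18, clip(18,-19,24)=18, clip(18,-19,24)=18, clip(18,-19,24)=18 -> [0, 0, 18, 18, 18, 18]
Stage 7 (CLIP -3 9): clip(0,-3,9)=0, clip(0,-3,9)=0, clip(18,-3,9)=9, clip(18,-3,9)=9, clip(18,-3,9)=9, clip(18,-3,9)=9 -> [0, 0, 9, 9, 9, 9]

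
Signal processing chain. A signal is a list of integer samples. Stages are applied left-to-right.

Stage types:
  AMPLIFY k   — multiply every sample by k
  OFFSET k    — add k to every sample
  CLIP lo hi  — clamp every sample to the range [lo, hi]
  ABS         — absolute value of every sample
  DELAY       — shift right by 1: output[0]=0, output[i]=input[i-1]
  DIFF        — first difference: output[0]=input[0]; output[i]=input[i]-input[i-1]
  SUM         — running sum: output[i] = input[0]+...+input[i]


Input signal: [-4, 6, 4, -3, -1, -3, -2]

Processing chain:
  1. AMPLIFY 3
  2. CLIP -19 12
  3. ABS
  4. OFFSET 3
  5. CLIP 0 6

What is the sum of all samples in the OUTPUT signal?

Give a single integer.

Input: [-4, 6, 4, -3, -1, -3, -2]
Stage 1 (AMPLIFY 3): -4*3=-12, 6*3=18, 4*3=12, -3*3=-9, -1*3=-3, -3*3=-9, -2*3=-6 -> [-12, 18, 12, -9, -3, -9, -6]
Stage 2 (CLIP -19 12): clip(-12,-19,12)=-12, clip(18,-19,12)=12, clip(12,-19,12)=12, clip(-9,-19,12)=-9, clip(-3,-19,12)=-3, clip(-9,-19,12)=-9, clip(-6,-19,12)=-6 -> [-12, 12, 12, -9, -3, -9, -6]
Stage 3 (ABS): |-12|=12, |12|=12, |12|=12, |-9|=9, |-3|=3, |-9|=9, |-6|=6 -> [12, 12, 12, 9, 3, 9, 6]
Stage 4 (OFFSET 3): 12+3=15, 12+3=15, 12+3=15, 9+3=12, 3+3=6, 9+3=12, 6+3=9 -> [15, 15, 15, 12, 6, 12, 9]
Stage 5 (CLIP 0 6): clip(15,0,6)=6, clip(15,0,6)=6, clip(15,0,6)=6, clip(12,0,6)=6, clip(6,0,6)=6, clip(12,0,6)=6, clip(9,0,6)=6 -> [6, 6, 6, 6, 6, 6, 6]
Output sum: 42

Answer: 42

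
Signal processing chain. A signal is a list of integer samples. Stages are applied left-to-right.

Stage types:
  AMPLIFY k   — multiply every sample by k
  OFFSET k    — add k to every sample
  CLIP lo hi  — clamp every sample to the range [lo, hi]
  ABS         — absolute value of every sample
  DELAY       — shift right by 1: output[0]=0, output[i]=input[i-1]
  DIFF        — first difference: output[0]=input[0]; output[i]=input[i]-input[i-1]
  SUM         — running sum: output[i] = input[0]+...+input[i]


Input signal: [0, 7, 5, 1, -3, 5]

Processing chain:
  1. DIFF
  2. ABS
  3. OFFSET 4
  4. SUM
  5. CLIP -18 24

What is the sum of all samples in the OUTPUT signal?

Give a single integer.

Input: [0, 7, 5, 1, -3, 5]
Stage 1 (DIFF): s[0]=0, 7-0=7, 5-7=-2, 1-5=-4, -3-1=-4, 5--3=8 -> [0, 7, -2, -4, -4, 8]
Stage 2 (ABS): |0|=0, |7|=7, |-2|=2, |-4|=4, |-4|=4, |8|=8 -> [0, 7, 2, 4, 4, 8]
Stage 3 (OFFSET 4): 0+4=4, 7+4=11, 2+4=6, 4+4=8, 4+4=8, 8+4=12 -> [4, 11, 6, 8, 8, 12]
Stage 4 (SUM): sum[0..0]=4, sum[0..1]=15, sum[0..2]=21, sum[0..3]=29, sum[0..4]=37, sum[0..5]=49 -> [4, 15, 21, 29, 37, 49]
Stage 5 (CLIP -18 24): clip(4,-18,24)=4, clip(15,-18,24)=15, clip(21,-18,24)=21, clip(29,-18,24)=24, clip(37,-18,24)=24, clip(49,-18,24)=24 -> [4, 15, 21, 24, 24, 24]
Output sum: 112

Answer: 112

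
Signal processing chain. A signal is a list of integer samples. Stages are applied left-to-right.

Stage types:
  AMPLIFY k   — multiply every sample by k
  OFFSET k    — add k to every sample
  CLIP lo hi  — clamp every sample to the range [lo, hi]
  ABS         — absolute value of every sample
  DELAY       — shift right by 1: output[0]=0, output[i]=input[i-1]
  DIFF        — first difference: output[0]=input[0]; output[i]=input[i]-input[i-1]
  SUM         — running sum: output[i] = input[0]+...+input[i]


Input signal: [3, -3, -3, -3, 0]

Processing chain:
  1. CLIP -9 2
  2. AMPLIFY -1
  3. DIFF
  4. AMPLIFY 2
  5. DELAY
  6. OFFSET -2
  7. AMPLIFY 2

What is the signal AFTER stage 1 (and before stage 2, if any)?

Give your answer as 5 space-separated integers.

Answer: 2 -3 -3 -3 0

Derivation:
Input: [3, -3, -3, -3, 0]
Stage 1 (CLIP -9 2): clip(3,-9,2)=2, clip(-3,-9,2)=-3, clip(-3,-9,2)=-3, clip(-3,-9,2)=-3, clip(0,-9,2)=0 -> [2, -3, -3, -3, 0]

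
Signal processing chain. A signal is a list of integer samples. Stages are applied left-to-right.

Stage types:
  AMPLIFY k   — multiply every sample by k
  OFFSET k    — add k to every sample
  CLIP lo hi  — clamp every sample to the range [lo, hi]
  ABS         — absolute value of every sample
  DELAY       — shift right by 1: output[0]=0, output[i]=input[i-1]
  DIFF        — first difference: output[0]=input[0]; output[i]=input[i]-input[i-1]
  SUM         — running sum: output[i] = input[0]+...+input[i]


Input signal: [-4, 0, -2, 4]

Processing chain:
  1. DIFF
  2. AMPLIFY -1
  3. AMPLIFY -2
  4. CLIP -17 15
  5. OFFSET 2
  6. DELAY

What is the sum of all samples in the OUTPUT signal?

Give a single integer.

Answer: 2

Derivation:
Input: [-4, 0, -2, 4]
Stage 1 (DIFF): s[0]=-4, 0--4=4, -2-0=-2, 4--2=6 -> [-4, 4, -2, 6]
Stage 2 (AMPLIFY -1): -4*-1=4, 4*-1=-4, -2*-1=2, 6*-1=-6 -> [4, -4, 2, -6]
Stage 3 (AMPLIFY -2): 4*-2=-8, -4*-2=8, 2*-2=-4, -6*-2=12 -> [-8, 8, -4, 12]
Stage 4 (CLIP -17 15): clip(-8,-17,15)=-8, clip(8,-17,15)=8, clip(-4,-17,15)=-4, clip(12,-17,15)=12 -> [-8, 8, -4, 12]
Stage 5 (OFFSET 2): -8+2=-6, 8+2=10, -4+2=-2, 12+2=14 -> [-6, 10, -2, 14]
Stage 6 (DELAY): [0, -6, 10, -2] = [0, -6, 10, -2] -> [0, -6, 10, -2]
Output sum: 2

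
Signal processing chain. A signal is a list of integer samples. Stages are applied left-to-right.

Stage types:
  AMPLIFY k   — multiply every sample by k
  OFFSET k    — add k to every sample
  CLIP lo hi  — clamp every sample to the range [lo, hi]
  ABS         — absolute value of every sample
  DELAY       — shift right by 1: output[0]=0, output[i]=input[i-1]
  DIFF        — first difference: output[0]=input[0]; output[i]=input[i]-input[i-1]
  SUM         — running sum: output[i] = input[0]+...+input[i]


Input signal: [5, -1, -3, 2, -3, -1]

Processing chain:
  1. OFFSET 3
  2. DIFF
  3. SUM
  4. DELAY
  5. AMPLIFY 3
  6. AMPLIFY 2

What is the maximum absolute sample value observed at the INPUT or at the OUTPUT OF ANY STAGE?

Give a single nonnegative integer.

Input: [5, -1, -3, 2, -3, -1] (max |s|=5)
Stage 1 (OFFSET 3): 5+3=8, -1+3=2, -3+3=0, 2+3=5, -3+3=0, -1+3=2 -> [8, 2, 0, 5, 0, 2] (max |s|=8)
Stage 2 (DIFF): s[0]=8, 2-8=-6, 0-2=-2, 5-0=5, 0-5=-5, 2-0=2 -> [8, -6, -2, 5, -5, 2] (max |s|=8)
Stage 3 (SUM): sum[0..0]=8, sum[0..1]=2, sum[0..2]=0, sum[0..3]=5, sum[0..4]=0, sum[0..5]=2 -> [8, 2, 0, 5, 0, 2] (max |s|=8)
Stage 4 (DELAY): [0, 8, 2, 0, 5, 0] = [0, 8, 2, 0, 5, 0] -> [0, 8, 2, 0, 5, 0] (max |s|=8)
Stage 5 (AMPLIFY 3): 0*3=0, 8*3=24, 2*3=6, 0*3=0, 5*3=15, 0*3=0 -> [0, 24, 6, 0, 15, 0] (max |s|=24)
Stage 6 (AMPLIFY 2): 0*2=0, 24*2=48, 6*2=12, 0*2=0, 15*2=30, 0*2=0 -> [0, 48, 12, 0, 30, 0] (max |s|=48)
Overall max amplitude: 48

Answer: 48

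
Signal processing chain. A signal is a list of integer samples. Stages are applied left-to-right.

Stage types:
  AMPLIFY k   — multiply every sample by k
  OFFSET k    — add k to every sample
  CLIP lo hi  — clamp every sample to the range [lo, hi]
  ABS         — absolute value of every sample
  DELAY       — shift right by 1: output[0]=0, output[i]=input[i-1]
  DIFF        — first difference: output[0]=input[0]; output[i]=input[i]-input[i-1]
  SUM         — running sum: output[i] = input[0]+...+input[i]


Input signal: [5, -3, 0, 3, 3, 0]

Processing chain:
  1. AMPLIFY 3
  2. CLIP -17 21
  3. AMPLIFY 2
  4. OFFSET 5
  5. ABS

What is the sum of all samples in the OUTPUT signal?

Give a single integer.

Input: [5, -3, 0, 3, 3, 0]
Stage 1 (AMPLIFY 3): 5*3=15, -3*3=-9, 0*3=0, 3*3=9, 3*3=9, 0*3=0 -> [15, -9, 0, 9, 9, 0]
Stage 2 (CLIP -17 21): clip(15,-17,21)=15, clip(-9,-17,21)=-9, clip(0,-17,21)=0, clip(9,-17,21)=9, clip(9,-17,21)=9, clip(0,-17,21)=0 -> [15, -9, 0, 9, 9, 0]
Stage 3 (AMPLIFY 2): 15*2=30, -9*2=-18, 0*2=0, 9*2=18, 9*2=18, 0*2=0 -> [30, -18, 0, 18, 18, 0]
Stage 4 (OFFSET 5): 30+5=35, -18+5=-13, 0+5=5, 18+5=23, 18+5=23, 0+5=5 -> [35, -13, 5, 23, 23, 5]
Stage 5 (ABS): |35|=35, |-13|=13, |5|=5, |23|=23, |23|=23, |5|=5 -> [35, 13, 5, 23, 23, 5]
Output sum: 104

Answer: 104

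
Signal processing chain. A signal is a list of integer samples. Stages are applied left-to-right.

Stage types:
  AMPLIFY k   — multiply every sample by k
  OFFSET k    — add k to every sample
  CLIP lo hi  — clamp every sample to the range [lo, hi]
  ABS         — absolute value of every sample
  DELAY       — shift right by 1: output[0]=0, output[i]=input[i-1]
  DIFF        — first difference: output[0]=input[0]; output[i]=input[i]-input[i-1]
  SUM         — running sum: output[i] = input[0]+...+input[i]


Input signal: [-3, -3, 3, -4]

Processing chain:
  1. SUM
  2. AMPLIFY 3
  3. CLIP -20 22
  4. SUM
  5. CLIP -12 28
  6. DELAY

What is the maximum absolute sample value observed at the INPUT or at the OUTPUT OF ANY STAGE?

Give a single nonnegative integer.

Input: [-3, -3, 3, -4] (max |s|=4)
Stage 1 (SUM): sum[0..0]=-3, sum[0..1]=-6, sum[0..2]=-3, sum[0..3]=-7 -> [-3, -6, -3, -7] (max |s|=7)
Stage 2 (AMPLIFY 3): -3*3=-9, -6*3=-18, -3*3=-9, -7*3=-21 -> [-9, -18, -9, -21] (max |s|=21)
Stage 3 (CLIP -20 22): clip(-9,-20,22)=-9, clip(-18,-20,22)=-18, clip(-9,-20,22)=-9, clip(-21,-20,22)=-20 -> [-9, -18, -9, -20] (max |s|=20)
Stage 4 (SUM): sum[0..0]=-9, sum[0..1]=-27, sum[0..2]=-36, sum[0..3]=-56 -> [-9, -27, -36, -56] (max |s|=56)
Stage 5 (CLIP -12 28): clip(-9,-12,28)=-9, clip(-27,-12,28)=-12, clip(-36,-12,28)=-12, clip(-56,-12,28)=-12 -> [-9, -12, -12, -12] (max |s|=12)
Stage 6 (DELAY): [0, -9, -12, -12] = [0, -9, -12, -12] -> [0, -9, -12, -12] (max |s|=12)
Overall max amplitude: 56

Answer: 56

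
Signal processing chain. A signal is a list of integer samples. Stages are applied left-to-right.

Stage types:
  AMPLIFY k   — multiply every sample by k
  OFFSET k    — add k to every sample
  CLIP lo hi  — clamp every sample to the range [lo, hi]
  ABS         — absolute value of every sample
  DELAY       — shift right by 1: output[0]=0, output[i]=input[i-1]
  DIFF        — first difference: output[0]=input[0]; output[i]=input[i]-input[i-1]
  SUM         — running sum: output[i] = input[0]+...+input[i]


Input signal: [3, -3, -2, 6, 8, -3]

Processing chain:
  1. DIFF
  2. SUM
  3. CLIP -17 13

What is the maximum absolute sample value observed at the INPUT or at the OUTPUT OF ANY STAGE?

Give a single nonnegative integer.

Input: [3, -3, -2, 6, 8, -3] (max |s|=8)
Stage 1 (DIFF): s[0]=3, -3-3=-6, -2--3=1, 6--2=8, 8-6=2, -3-8=-11 -> [3, -6, 1, 8, 2, -11] (max |s|=11)
Stage 2 (SUM): sum[0..0]=3, sum[0..1]=-3, sum[0..2]=-2, sum[0..3]=6, sum[0..4]=8, sum[0..5]=-3 -> [3, -3, -2, 6, 8, -3] (max |s|=8)
Stage 3 (CLIP -17 13): clip(3,-17,13)=3, clip(-3,-17,13)=-3, clip(-2,-17,13)=-2, clip(6,-17,13)=6, clip(8,-17,13)=8, clip(-3,-17,13)=-3 -> [3, -3, -2, 6, 8, -3] (max |s|=8)
Overall max amplitude: 11

Answer: 11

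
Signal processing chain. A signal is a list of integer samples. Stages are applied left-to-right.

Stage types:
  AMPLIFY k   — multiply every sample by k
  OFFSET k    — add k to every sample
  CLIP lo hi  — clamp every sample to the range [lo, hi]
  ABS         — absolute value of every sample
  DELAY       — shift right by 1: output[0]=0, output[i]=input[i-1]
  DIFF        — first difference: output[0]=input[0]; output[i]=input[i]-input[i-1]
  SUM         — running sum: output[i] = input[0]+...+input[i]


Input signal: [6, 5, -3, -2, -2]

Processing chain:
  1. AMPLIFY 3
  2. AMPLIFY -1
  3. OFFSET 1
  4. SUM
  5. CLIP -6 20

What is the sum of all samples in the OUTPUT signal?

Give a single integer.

Answer: -30

Derivation:
Input: [6, 5, -3, -2, -2]
Stage 1 (AMPLIFY 3): 6*3=18, 5*3=15, -3*3=-9, -2*3=-6, -2*3=-6 -> [18, 15, -9, -6, -6]
Stage 2 (AMPLIFY -1): 18*-1=-18, 15*-1=-15, -9*-1=9, -6*-1=6, -6*-1=6 -> [-18, -15, 9, 6, 6]
Stage 3 (OFFSET 1): -18+1=-17, -15+1=-14, 9+1=10, 6+1=7, 6+1=7 -> [-17, -14, 10, 7, 7]
Stage 4 (SUM): sum[0..0]=-17, sum[0..1]=-31, sum[0..2]=-21, sum[0..3]=-14, sum[0..4]=-7 -> [-17, -31, -21, -14, -7]
Stage 5 (CLIP -6 20): clip(-17,-6,20)=-6, clip(-31,-6,20)=-6, clip(-21,-6,20)=-6, clip(-14,-6,20)=-6, clip(-7,-6,20)=-6 -> [-6, -6, -6, -6, -6]
Output sum: -30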